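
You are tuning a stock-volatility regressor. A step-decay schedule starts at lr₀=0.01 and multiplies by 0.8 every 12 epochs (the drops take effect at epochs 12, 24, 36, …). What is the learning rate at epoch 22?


n_drops = ⌊22/12⌋ = 1
lr = 0.01·0.8^1 = 0.01·0.8 = 0.008

0.008


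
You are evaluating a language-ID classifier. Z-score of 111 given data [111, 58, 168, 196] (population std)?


μ = 133.25, σ = 53.1572
z = (111 - 133.25)/53.1572 = -0.4186

-0.4186


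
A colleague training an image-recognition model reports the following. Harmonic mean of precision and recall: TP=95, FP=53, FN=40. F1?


Precision = 95/148 = 0.6419
Recall = 95/135 = 0.7037
F1 = 2·P·R/(P+R) = 2·TP/(2·TP+FP+FN) = 190/(190+53+40) = 190/283 = 0.6714

0.6714


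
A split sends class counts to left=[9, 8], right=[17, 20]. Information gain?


Parent = [26, 28], H_parent = 0.999
H_left = 0.9975 (n=17), H_right = 0.9953 (n=37)
H_children = (17/54)·0.9975 + (37/54)·0.9953 = 0.996
IG = 0.999 - 0.996 = 0.003

0.003


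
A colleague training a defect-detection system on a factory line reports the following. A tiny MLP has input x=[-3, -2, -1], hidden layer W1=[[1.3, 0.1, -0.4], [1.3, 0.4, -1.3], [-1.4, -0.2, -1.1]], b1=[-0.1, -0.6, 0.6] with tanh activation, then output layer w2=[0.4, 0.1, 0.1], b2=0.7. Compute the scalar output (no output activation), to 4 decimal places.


z1[0] = (1.3)·(-3) + (0.1)·(-2) + (-0.4)·(-1) - 0.1 = -3.8
z1[1] = (1.3)·(-3) + (0.4)·(-2) + (-1.3)·(-1) - 0.6 = -4.0
z1[2] = (-1.4)·(-3) + (-0.2)·(-2) + (-1.1)·(-1) + 0.6 = 6.3
h = tanh(z1) = [-0.999, -0.9993, 1.0]
output = (0.4)·(-0.999) + (0.1)·(-0.9993) + (0.1)·(1.0) + 0.7 = 0.3005

0.3005


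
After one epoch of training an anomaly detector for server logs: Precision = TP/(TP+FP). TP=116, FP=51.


Precision = TP/(TP+FP)
= 116/(116+51)
= 116/167 = 69.46%

69.46%


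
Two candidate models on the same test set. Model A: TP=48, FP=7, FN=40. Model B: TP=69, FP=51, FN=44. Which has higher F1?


Model A: P=48/55=0.8727, R=48/88=0.5455, F1=2PR/(P+R)=2TP/(2TP+FP+FN)=96/143=0.6713
Model B: P=69/120=0.575, R=69/113=0.6106, F1=2PR/(P+R)=2TP/(2TP+FP+FN)=138/233=0.5923
0.6713 > 0.5923 → Model A

Model A


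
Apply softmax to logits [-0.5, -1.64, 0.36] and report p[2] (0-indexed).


Exponentials: e^-0.5=0.6065, e^-1.64=0.194, e^0.36=1.4333
Sum = 2.2338
Softmax = [0.2715, 0.0868, 0.6416]
p[2] = 1.4333/2.2338 = 0.6416

0.6416


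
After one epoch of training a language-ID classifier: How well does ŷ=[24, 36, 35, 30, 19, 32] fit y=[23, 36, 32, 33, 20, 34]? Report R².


ȳ = 29.6667
SS_res = Σ(y-ŷ)² = 24
SS_tot = Σ(y-ȳ)² = 213.33
R² = 1 - SS_res/SS_tot = 1 - 0.1125 = 0.8875

0.8875


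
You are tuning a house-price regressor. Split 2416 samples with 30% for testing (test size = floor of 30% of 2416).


Test = ⌊2416·30/100⌋ = 724
Train = 2416 - 724 = 1692

Train: 1692, Test: 724


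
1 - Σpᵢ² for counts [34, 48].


Probabilities: [34/82, 48/82] ≈ [0.4146, 0.5854]
Σpᵢ² = (1156 + 2304)/82² = 3460/6724
Gini = 1 - Σpᵢ² = 1 - 3460/6724 = 0.4854

0.4854


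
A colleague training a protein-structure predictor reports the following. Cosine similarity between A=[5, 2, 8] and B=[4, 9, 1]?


A·B = 5·4 + 2·9 + 8·1 = 46
‖A‖ = √93 = 9.6437, ‖B‖ = √98 = 9.8995
cos = 46/(√93·√98) = 46/√9114 = 0.4818

0.4818


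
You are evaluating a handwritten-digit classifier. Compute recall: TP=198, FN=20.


Recall = TP/(TP+FN)
= 198/(198+20)
= 198/218 = 90.83%

90.83%


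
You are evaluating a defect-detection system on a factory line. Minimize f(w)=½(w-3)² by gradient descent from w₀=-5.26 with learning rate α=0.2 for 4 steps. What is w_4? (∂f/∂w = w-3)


step 1: grad = -5.26-3 = -8.26; w = -5.26 - 0.2·(-8.26) = -3.608
step 2: grad = -3.608-3 = -6.608; w = -3.608 - 0.2·(-6.608) = -2.2864
step 3: grad = -2.2864-3 = -5.2864; w = -2.2864 - 0.2·(-5.2864) = -1.22912
step 4: grad = -1.22912-3 = -4.22912; w = -1.22912 - 0.2·(-4.22912) = -0.383296

-0.383296


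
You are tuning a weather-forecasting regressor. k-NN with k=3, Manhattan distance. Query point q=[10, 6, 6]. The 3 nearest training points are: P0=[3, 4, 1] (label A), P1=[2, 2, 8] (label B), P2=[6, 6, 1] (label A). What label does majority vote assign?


d(q,P0) = 14  (label A)
d(q,P1) = 14  (label B)
d(q,P2) = 9  (label A)
Votes: A=2, B=1
Majority → A

A


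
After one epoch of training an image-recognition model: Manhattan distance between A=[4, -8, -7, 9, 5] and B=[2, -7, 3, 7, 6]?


d = |4-2| + |-8+ 7| + |-7-3| + |9-7| + |5-6|
  = 2 + 1 + 10 + 2 + 1
  = 16

16


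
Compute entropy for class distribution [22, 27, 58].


Probabilities: [22/107, 27/107, 58/107] ≈ [0.2056, 0.2523, 0.5421]
H = -((22/107)·log₂(22/107) + (27/107)·log₂(27/107) + (58/107)·log₂(58/107))
  = 1.4494 bits

1.4494 bits


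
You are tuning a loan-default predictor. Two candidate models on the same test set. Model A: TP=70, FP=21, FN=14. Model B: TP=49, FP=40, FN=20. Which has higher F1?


Model A: P=70/91=0.7692, R=70/84=0.8333, F1=2PR/(P+R)=2TP/(2TP+FP+FN)=140/175=0.8
Model B: P=49/89=0.5506, R=49/69=0.7101, F1=2PR/(P+R)=2TP/(2TP+FP+FN)=98/158=0.6203
0.8 > 0.6203 → Model A

Model A


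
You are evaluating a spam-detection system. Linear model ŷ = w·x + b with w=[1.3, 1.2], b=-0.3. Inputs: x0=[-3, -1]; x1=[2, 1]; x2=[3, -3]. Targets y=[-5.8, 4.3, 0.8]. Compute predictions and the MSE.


ŷ0 = (1.3)·(-3) + (1.2)·(-1) - 0.3 = -5.4
ŷ1 = (1.3)·(2) + (1.2)·(1) - 0.3 = 3.5
ŷ2 = (1.3)·(3) + (1.2)·(-3) - 0.3 = 0.0
errors² = [0.16, 0.64, 0.64]
MSE = 1.4400/3 = 0.48

0.48


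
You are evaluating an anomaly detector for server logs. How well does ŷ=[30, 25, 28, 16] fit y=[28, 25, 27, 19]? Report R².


ȳ = 24.75
SS_res = Σ(y-ŷ)² = 14
SS_tot = Σ(y-ȳ)² = 48.75
R² = 1 - SS_res/SS_tot = 1 - 0.2872 = 0.7128

0.7128


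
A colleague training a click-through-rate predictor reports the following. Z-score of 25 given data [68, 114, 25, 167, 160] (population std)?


μ = 106.8, σ = 54.2269
z = (25 - 106.8)/54.2269 = -1.5085

-1.5085


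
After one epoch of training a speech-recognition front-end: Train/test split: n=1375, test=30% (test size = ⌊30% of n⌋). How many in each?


Test = ⌊1375·30/100⌋ = 412
Train = 1375 - 412 = 963

Train: 963, Test: 412


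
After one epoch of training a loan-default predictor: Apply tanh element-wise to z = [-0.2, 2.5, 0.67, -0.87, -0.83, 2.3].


tanh(-0.2) = -0.1974
tanh(2.5) = 0.9866
tanh(0.67) = 0.585
tanh(-0.87) = -0.7014
tanh(-0.83) = -0.6805
tanh(2.3) = 0.9801
result = [-0.1974, 0.9866, 0.585, -0.7014, -0.6805, 0.9801]

[-0.1974, 0.9866, 0.585, -0.7014, -0.6805, 0.9801]


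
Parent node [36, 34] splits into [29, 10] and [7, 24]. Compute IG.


Parent = [36, 34], H_parent = 0.9994
H_left = 0.8213 (n=39), H_right = 0.7706 (n=31)
H_children = (39/70)·0.8213 + (31/70)·0.7706 = 0.7988
IG = 0.9994 - 0.7988 = 0.2006

0.2006


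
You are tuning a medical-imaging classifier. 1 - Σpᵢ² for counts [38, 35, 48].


Probabilities: [38/121, 35/121, 48/121] ≈ [0.314, 0.2893, 0.3967]
Σpᵢ² = (1444 + 1225 + 2304)/121² = 4973/14641
Gini = 1 - Σpᵢ² = 1 - 4973/14641 = 0.6603

0.6603


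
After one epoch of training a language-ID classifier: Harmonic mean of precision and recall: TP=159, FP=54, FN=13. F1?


Precision = 159/213 = 0.7465
Recall = 159/172 = 0.9244
F1 = 2·P·R/(P+R) = 2·TP/(2·TP+FP+FN) = 318/(318+54+13) = 318/385 = 0.826

0.826


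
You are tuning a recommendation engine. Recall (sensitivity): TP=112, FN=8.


Recall = TP/(TP+FN)
= 112/(112+8)
= 112/120 = 93.33%

93.33%


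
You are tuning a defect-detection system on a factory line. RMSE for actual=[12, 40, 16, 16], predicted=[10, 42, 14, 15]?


MSE = 13/4 = 3.25
RMSE = √(13/4) = 1.8028

1.8028


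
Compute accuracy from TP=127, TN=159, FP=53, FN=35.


Accuracy = (TP+TN)/(TP+TN+FP+FN)
= (127+159)/(374)
= 286/374 = 76.47%

76.47%


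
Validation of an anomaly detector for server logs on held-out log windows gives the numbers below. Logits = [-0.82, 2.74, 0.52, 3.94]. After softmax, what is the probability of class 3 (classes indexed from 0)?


Exponentials: e^-0.82=0.4404, e^2.74=15.487, e^0.52=1.682, e^3.94=51.4186
Sum = 69.028
Softmax = [0.0064, 0.2244, 0.0244, 0.7449]
p[3] = 51.4186/69.028 = 0.7449

0.7449


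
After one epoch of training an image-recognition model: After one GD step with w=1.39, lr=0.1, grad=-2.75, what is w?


w_new = w - α·∇
= 1.39 - 0.1·-2.75
= 1.39 + 0.275
= 1.665

1.665


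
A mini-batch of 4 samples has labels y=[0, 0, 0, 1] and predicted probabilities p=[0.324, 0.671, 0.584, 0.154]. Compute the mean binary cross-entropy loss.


L[0] = -ln(1-0.324) = -ln(0.676) = 0.3916
L[1] = -ln(1-0.671) = -ln(0.329) = 1.1117
L[2] = -ln(1-0.584) = -ln(0.416) = 0.8771
L[3] = -ln(0.154) = 1.8708
mean = (0.3916 + 1.1117 + 0.8771 + 1.8708)/4 = 1.0628

1.0628


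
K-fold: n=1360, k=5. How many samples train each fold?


Fold size = 1360/5 = 272
Training per fold = 1360 - 272 = 1088

1088


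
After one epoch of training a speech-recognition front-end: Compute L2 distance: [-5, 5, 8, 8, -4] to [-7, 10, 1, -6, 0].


d = √((-5+ 7)² + (5-10)² + (8-1)² + (8+ 6)² + (-4-0)²)
  = √(4 + 25 + 49 + 196 + 16)
  = √290 = 17.0294

17.0294


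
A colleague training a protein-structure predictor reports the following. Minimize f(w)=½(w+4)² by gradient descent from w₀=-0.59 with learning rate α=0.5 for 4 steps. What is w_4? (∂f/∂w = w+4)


step 1: grad = -0.59+4 = 3.41; w = -0.59 - 0.5·(3.41) = -2.295
step 2: grad = -2.295+4 = 1.705; w = -2.295 - 0.5·(1.705) = -3.1475
step 3: grad = -3.1475+4 = 0.8525; w = -3.1475 - 0.5·(0.8525) = -3.57375
step 4: grad = -3.57375+4 = 0.42625; w = -3.57375 - 0.5·(0.42625) = -3.786875

-3.786875


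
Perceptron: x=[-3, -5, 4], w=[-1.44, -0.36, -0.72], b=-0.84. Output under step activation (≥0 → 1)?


z = (-3)·(-1.44) + (-5)·(-0.36) + (4)·(-0.72) - 0.84
  = 2.4
step(z) = 1 (z≥0)

1


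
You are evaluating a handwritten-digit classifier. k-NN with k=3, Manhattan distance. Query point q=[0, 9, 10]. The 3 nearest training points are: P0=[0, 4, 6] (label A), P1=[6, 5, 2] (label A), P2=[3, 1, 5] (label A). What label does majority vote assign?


d(q,P0) = 9  (label A)
d(q,P1) = 18  (label A)
d(q,P2) = 16  (label A)
Votes: A=3, B=0
Majority → A

A


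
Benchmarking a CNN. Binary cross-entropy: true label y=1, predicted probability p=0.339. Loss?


BCE = -[y·ln(p) + (1-y)·ln(1-p)]
= -1·ln(0.339) - 0
= -ln(0.339) = 1.0818

1.0818


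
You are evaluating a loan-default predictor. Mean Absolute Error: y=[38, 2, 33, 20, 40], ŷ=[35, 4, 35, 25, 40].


Absolute errors: |38-35|=3, |2-4|=2, |33-35|=2, |20-25|=5, |40-40|=0
Sum = 12
MAE = 12/5 = 12/5

12/5


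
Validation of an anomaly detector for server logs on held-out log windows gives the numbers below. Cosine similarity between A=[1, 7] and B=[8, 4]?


A·B = 1·8 + 7·4 = 36
‖A‖ = √50 = 7.0711, ‖B‖ = √80 = 8.9443
cos = 36/(√50·√80) = 36/√4000 = 0.5692

0.5692


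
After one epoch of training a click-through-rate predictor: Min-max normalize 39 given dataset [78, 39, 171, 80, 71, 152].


min=39, max=171
(39-39)/(171-39) = 0/132 = 0.0

0.0


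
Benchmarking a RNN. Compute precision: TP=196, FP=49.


Precision = TP/(TP+FP)
= 196/(196+49)
= 196/245 = 80.0%

80.0%


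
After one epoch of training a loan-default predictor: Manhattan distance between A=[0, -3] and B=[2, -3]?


d = |0-2| + |-3+ 3|
  = 2 + 0
  = 2

2


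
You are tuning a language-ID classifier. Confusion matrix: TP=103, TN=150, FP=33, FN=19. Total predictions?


Total = TP + TN + FP + FN
= 103 + 150 + 33 + 19
= 305
(Predicted positive: 136, predicted negative: 169)

305


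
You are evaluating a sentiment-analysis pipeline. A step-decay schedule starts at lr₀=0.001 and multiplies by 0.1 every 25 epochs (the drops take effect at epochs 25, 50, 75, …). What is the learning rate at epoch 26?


n_drops = ⌊26/25⌋ = 1
lr = 0.001·0.1^1 = 0.001·0.1 = 0.0001

0.0001


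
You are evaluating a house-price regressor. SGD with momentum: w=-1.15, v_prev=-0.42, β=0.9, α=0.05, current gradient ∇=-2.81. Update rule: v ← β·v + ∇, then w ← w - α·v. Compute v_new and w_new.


v_new = 0.9·-0.42 - 2.81 = -0.378 - 2.81 = -3.188
w_new = -1.15 - 0.05·-3.188 = -1.15 + 0.1594 = -0.9906

v_new=-3.188, w_new=-0.9906


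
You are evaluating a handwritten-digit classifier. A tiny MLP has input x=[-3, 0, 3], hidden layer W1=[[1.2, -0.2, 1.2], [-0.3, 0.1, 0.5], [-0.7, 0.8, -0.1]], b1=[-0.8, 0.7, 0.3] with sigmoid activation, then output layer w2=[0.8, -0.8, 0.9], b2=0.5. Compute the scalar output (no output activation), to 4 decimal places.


z1[0] = (1.2)·(-3) + (-0.2)·(0) + (1.2)·(3) - 0.8 = -0.8
z1[1] = (-0.3)·(-3) + (0.1)·(0) + (0.5)·(3) + 0.7 = 3.1
z1[2] = (-0.7)·(-3) + (0.8)·(0) + (-0.1)·(3) + 0.3 = 2.1
h = sigmoid(z1) = [0.31, 0.9569, 0.8909]
output = (0.8)·(0.31) + (-0.8)·(0.9569) + (0.9)·(0.8909) + 0.5 = 0.7843

0.7843


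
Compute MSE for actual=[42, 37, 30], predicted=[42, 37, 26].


Squared errors: (42-42)²=0, (37-37)²=0, (30-26)²=16
Sum = 16
MSE = 16/3 = 16/3

16/3


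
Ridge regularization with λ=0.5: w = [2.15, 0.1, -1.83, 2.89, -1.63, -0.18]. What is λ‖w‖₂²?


‖w‖₂² = (2.15)² + (0.1)² + (-1.83)² + (2.89)² + (-1.63)² + (-0.18)²
     = 4.6225 + 0.01 + 3.3489 + 8.3521 + 2.6569 + 0.0324
     = 19.0228
λ·‖w‖₂² = 0.5·19.0228 = 9.5114

9.5114


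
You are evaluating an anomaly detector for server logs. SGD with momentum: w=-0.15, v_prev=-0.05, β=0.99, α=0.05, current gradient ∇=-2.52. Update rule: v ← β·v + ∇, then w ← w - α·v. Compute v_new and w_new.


v_new = 0.99·-0.05 - 2.52 = -0.0495 - 2.52 = -2.5695
w_new = -0.15 - 0.05·-2.5695 = -0.15 + 0.128475 = -0.021525

v_new=-2.5695, w_new=-0.021525


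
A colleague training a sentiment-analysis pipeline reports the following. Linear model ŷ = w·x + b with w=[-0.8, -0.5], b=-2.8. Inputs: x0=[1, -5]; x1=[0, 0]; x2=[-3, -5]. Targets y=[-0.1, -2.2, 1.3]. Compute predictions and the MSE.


ŷ0 = (-0.8)·(1) + (-0.5)·(-5) - 2.8 = -1.1
ŷ1 = (-0.8)·(0) + (-0.5)·(0) - 2.8 = -2.8
ŷ2 = (-0.8)·(-3) + (-0.5)·(-5) - 2.8 = 2.1
errors² = [1.0, 0.36, 0.64]
MSE = 2.0000/3 = 0.6667

0.6667


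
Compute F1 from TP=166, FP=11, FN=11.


Precision = 166/177 = 0.9379
Recall = 166/177 = 0.9379
F1 = 2·P·R/(P+R) = 2·TP/(2·TP+FP+FN) = 332/(332+11+11) = 332/354 = 0.9379

0.9379


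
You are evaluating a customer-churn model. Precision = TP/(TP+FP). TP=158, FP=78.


Precision = TP/(TP+FP)
= 158/(158+78)
= 158/236 = 66.95%

66.95%


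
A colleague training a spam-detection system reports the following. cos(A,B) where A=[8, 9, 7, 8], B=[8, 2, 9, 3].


A·B = 8·8 + 9·2 + 7·9 + 8·3 = 169
‖A‖ = √258 = 16.0624, ‖B‖ = √158 = 12.5698
cos = 169/(√258·√158) = 169/√40764 = 0.837

0.837


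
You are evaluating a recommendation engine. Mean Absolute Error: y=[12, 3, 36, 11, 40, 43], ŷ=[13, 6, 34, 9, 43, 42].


Absolute errors: |12-13|=1, |3-6|=3, |36-34|=2, |11-9|=2, |40-43|=3, |43-42|=1
Sum = 12
MAE = 12/6 = 2

2


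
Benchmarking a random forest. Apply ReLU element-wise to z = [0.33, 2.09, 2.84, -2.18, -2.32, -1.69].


ReLU(0.33) = max(0, 0.33) = 0.33
ReLU(2.09) = max(0, 2.09) = 2.09
ReLU(2.84) = max(0, 2.84) = 2.84
ReLU(-2.18) = max(0, -2.18) = 0.0
ReLU(-2.32) = max(0, -2.32) = 0.0
ReLU(-1.69) = max(0, -1.69) = 0.0
result = [0.33, 2.09, 2.84, 0.0, 0.0, 0.0]

[0.33, 2.09, 2.84, 0.0, 0.0, 0.0]


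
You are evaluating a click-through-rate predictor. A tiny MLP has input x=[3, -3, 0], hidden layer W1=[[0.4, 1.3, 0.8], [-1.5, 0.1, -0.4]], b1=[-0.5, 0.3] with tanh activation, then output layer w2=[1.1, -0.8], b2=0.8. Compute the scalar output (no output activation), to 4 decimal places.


z1[0] = (0.4)·(3) + (1.3)·(-3) + (0.8)·(0) - 0.5 = -3.2
z1[1] = (-1.5)·(3) + (0.1)·(-3) + (-0.4)·(0) + 0.3 = -4.5
h = tanh(z1) = [-0.9967, -0.9998]
output = (1.1)·(-0.9967) + (-0.8)·(-0.9998) + 0.8 = 0.5035

0.5035


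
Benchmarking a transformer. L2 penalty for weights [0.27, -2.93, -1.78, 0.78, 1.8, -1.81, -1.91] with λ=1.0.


‖w‖₂² = (0.27)² + (-2.93)² + (-1.78)² + (0.78)² + (1.8)² + (-1.81)² + (-1.91)²
     = 0.0729 + 8.5849 + 3.1684 + 0.6084 + 3.24 + 3.2761 + 3.6481
     = 22.5988
λ·‖w‖₂² = 1.0·22.5988 = 22.5988

22.5988


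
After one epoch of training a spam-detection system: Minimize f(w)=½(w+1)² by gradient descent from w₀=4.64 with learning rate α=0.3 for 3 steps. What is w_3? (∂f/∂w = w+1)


step 1: grad = 4.64+1 = 5.64; w = 4.64 - 0.3·(5.64) = 2.948
step 2: grad = 2.948+1 = 3.948; w = 2.948 - 0.3·(3.948) = 1.7636
step 3: grad = 1.7636+1 = 2.7636; w = 1.7636 - 0.3·(2.7636) = 0.93452

0.93452


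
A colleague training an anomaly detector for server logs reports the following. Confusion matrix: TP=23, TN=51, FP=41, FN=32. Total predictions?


Total = TP + TN + FP + FN
= 23 + 51 + 41 + 32
= 147
(Predicted positive: 64, predicted negative: 83)

147


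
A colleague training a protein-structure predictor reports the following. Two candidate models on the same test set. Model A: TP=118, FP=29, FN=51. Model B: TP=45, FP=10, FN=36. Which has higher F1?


Model A: P=118/147=0.8027, R=118/169=0.6982, F1=2PR/(P+R)=2TP/(2TP+FP+FN)=236/316=0.7468
Model B: P=45/55=0.8182, R=45/81=0.5556, F1=2PR/(P+R)=2TP/(2TP+FP+FN)=90/136=0.6618
0.7468 > 0.6618 → Model A

Model A


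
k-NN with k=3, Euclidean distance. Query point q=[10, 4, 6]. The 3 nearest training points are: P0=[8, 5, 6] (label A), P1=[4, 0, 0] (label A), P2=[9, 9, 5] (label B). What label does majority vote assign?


d(q,P0) = 2.2361  (label A)
d(q,P1) = 9.3808  (label A)
d(q,P2) = 5.1962  (label B)
Votes: A=2, B=1
Majority → A

A


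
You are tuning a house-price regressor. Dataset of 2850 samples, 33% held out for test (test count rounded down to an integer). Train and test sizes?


Test = ⌊2850·33/100⌋ = 940
Train = 2850 - 940 = 1910

Train: 1910, Test: 940


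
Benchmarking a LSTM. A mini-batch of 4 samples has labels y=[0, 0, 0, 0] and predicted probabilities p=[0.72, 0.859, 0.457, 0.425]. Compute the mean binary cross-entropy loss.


L[0] = -ln(1-0.72) = -ln(0.28) = 1.273
L[1] = -ln(1-0.859) = -ln(0.141) = 1.959
L[2] = -ln(1-0.457) = -ln(0.543) = 0.6106
L[3] = -ln(1-0.425) = -ln(0.575) = 0.5534
mean = (1.273 + 1.959 + 0.6106 + 0.5534)/4 = 1.099

1.099


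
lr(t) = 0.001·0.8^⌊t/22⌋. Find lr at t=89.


n_drops = ⌊89/22⌋ = 4
lr = 0.001·0.8^4 = 0.001·0.4096 = 0.0004096

0.0004096


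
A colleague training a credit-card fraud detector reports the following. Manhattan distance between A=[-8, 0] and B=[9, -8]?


d = |-8-9| + |0+ 8|
  = 17 + 8
  = 25

25


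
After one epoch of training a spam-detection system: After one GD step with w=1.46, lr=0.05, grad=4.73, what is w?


w_new = w - α·∇
= 1.46 - 0.05·4.73
= 1.46 - 0.2365
= 1.2235

1.2235


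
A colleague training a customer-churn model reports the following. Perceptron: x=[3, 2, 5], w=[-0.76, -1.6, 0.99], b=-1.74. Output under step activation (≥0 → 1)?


z = (3)·(-0.76) + (2)·(-1.6) + (5)·(0.99) - 1.74
  = -2.27
step(z) = 0 (z<0)

0


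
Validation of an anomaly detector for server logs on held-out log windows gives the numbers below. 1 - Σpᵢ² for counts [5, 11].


Probabilities: [5/16, 11/16] ≈ [0.3125, 0.6875]
Σpᵢ² = (25 + 121)/16² = 146/256
Gini = 1 - Σpᵢ² = 1 - 146/256 = 0.4297

0.4297


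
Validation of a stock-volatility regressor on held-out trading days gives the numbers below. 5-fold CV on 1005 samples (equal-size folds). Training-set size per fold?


Fold size = 1005/5 = 201
Training per fold = 1005 - 201 = 804

804


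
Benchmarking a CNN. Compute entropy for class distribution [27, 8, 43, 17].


Probabilities: [27/95, 8/95, 43/95, 17/95] ≈ [0.2842, 0.0842, 0.4526, 0.1789]
H = -((27/95)·log₂(27/95) + (8/95)·log₂(8/95) + (43/95)·log₂(43/95) + (17/95)·log₂(17/95))
  = 1.7783 bits

1.7783 bits


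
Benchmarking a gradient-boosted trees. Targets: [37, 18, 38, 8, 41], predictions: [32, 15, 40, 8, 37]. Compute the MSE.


Squared errors: (37-32)²=25, (18-15)²=9, (38-40)²=4, (8-8)²=0, (41-37)²=16
Sum = 54
MSE = 54/5 = 54/5

54/5


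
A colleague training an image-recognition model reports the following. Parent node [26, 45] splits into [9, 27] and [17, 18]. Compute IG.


Parent = [26, 45], H_parent = 0.9477
H_left = 0.8113 (n=36), H_right = 0.9994 (n=35)
H_children = (36/71)·0.8113 + (35/71)·0.9994 = 0.904
IG = 0.9477 - 0.904 = 0.0437

0.0437


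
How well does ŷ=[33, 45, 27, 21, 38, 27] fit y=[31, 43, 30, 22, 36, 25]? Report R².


ȳ = 31.1667
SS_res = Σ(y-ŷ)² = 26
SS_tot = Σ(y-ȳ)² = 286.83
R² = 1 - SS_res/SS_tot = 1 - 0.0906 = 0.9094

0.9094


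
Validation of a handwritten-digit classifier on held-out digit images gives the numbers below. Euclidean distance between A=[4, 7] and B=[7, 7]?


d = √((4-7)² + (7-7)²)
  = √(9 + 0)
  = √9 = 3.0

3.0


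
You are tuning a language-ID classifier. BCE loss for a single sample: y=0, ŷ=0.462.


BCE = -[y·ln(p) + (1-y)·ln(1-p)]
= -0 - 1·ln(1-0.462)
= -ln(0.538) = 0.6199

0.6199


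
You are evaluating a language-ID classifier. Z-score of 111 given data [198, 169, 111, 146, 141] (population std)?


μ = 153, σ = 29.1136
z = (111 - 153)/29.1136 = -1.4426

-1.4426


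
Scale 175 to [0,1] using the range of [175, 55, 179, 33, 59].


min=33, max=179
(175-33)/(179-33) = 142/146 = 0.9726

0.9726


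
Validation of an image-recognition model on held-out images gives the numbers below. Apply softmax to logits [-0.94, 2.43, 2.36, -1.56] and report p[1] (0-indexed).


Exponentials: e^-0.94=0.3906, e^2.43=11.3589, e^2.36=10.591, e^-1.56=0.2101
Sum = 22.5506
Softmax = [0.0173, 0.5037, 0.4697, 0.0093]
p[1] = 11.3589/22.5506 = 0.5037

0.5037


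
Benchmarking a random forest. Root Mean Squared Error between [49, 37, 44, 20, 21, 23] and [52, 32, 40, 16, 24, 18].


MSE = 100/6 = 16.6667
RMSE = √(100/6) = 4.0825

4.0825


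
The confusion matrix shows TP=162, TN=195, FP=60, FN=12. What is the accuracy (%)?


Accuracy = (TP+TN)/(TP+TN+FP+FN)
= (162+195)/(429)
= 357/429 = 83.22%

83.22%


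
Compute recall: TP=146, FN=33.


Recall = TP/(TP+FN)
= 146/(146+33)
= 146/179 = 81.56%

81.56%


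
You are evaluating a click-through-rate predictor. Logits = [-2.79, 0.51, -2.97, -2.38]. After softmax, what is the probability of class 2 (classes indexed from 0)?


Exponentials: e^-2.79=0.0614, e^0.51=1.6653, e^-2.97=0.0513, e^-2.38=0.0926
Sum = 1.8706
Softmax = [0.0328, 0.8903, 0.0274, 0.0495]
p[2] = 0.0513/1.8706 = 0.0274

0.0274


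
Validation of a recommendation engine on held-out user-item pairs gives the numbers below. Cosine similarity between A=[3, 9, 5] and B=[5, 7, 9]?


A·B = 3·5 + 9·7 + 5·9 = 123
‖A‖ = √115 = 10.7238, ‖B‖ = √155 = 12.4499
cos = 123/(√115·√155) = 123/√17825 = 0.9213

0.9213


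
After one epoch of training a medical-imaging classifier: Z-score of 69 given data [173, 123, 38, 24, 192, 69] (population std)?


μ = 103.1667, σ = 64.3465
z = (69 - 103.1667)/64.3465 = -0.531

-0.531


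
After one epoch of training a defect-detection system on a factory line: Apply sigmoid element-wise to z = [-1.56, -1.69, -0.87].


σ(-1.56) = 1/(1+e^1.56) = 0.1736
σ(-1.69) = 1/(1+e^1.69) = 0.1558
σ(-0.87) = 1/(1+e^0.87) = 0.2953
result = [0.1736, 0.1558, 0.2953]

[0.1736, 0.1558, 0.2953]


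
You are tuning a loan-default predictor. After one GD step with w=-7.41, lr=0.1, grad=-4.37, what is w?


w_new = w - α·∇
= -7.41 - 0.1·-4.37
= -7.41 + 0.437
= -6.973

-6.973


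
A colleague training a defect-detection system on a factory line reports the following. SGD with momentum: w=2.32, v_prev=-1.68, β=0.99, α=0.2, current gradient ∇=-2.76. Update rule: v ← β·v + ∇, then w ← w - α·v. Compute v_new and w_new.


v_new = 0.99·-1.68 - 2.76 = -1.6632 - 2.76 = -4.4232
w_new = 2.32 - 0.2·-4.4232 = 2.32 + 0.88464 = 3.20464

v_new=-4.4232, w_new=3.20464


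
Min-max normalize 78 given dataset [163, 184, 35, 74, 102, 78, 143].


min=35, max=184
(78-35)/(184-35) = 43/149 = 0.2886

0.2886


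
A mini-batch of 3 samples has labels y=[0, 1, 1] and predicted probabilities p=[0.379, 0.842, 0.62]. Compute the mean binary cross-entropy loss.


L[0] = -ln(1-0.379) = -ln(0.621) = 0.4764
L[1] = -ln(0.842) = 0.172
L[2] = -ln(0.62) = 0.478
mean = (0.4764 + 0.172 + 0.478)/3 = 0.3755

0.3755


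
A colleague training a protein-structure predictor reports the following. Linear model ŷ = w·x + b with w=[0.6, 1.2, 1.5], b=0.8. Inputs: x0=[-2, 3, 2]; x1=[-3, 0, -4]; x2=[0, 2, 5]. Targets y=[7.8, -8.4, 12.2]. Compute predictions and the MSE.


ŷ0 = (0.6)·(-2) + (1.2)·(3) + (1.5)·(2) + 0.8 = 6.2
ŷ1 = (0.6)·(-3) + (1.2)·(0) + (1.5)·(-4) + 0.8 = -7.0
ŷ2 = (0.6)·(0) + (1.2)·(2) + (1.5)·(5) + 0.8 = 10.7
errors² = [2.56, 1.96, 2.25]
MSE = 6.7700/3 = 2.2567

2.2567


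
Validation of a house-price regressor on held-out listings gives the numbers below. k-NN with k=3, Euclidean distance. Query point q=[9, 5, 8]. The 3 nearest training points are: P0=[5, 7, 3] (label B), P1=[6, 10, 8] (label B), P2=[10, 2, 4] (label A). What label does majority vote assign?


d(q,P0) = 6.7082  (label B)
d(q,P1) = 5.831  (label B)
d(q,P2) = 5.099  (label A)
Votes: A=1, B=2
Majority → B

B


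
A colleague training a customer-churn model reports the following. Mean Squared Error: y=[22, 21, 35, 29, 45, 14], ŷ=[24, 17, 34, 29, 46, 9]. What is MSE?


Squared errors: (22-24)²=4, (21-17)²=16, (35-34)²=1, (29-29)²=0, (45-46)²=1, (14-9)²=25
Sum = 47
MSE = 47/6 = 47/6

47/6


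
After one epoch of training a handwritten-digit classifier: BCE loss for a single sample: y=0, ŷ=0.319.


BCE = -[y·ln(p) + (1-y)·ln(1-p)]
= -0 - 1·ln(1-0.319)
= -ln(0.681) = 0.3842

0.3842


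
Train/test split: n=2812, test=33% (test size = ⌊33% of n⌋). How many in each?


Test = ⌊2812·33/100⌋ = 927
Train = 2812 - 927 = 1885

Train: 1885, Test: 927


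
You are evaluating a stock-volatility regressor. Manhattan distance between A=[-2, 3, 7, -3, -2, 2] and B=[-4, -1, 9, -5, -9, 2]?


d = |-2+ 4| + |3+ 1| + |7-9| + |-3+ 5| + |-2+ 9| + |2-2|
  = 2 + 4 + 2 + 2 + 7 + 0
  = 17

17


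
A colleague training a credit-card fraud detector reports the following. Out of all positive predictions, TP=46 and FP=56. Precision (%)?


Precision = TP/(TP+FP)
= 46/(46+56)
= 46/102 = 45.1%

45.1%


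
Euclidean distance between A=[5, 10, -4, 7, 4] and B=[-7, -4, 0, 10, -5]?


d = √((5+ 7)² + (10+ 4)² + (-4-0)² + (7-10)² + (4+ 5)²)
  = √(144 + 196 + 16 + 9 + 81)
  = √446 = 21.1187

21.1187


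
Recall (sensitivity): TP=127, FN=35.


Recall = TP/(TP+FN)
= 127/(127+35)
= 127/162 = 78.4%

78.4%


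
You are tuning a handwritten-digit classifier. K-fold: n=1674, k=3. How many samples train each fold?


Fold size = 1674/3 = 558
Training per fold = 1674 - 558 = 1116

1116


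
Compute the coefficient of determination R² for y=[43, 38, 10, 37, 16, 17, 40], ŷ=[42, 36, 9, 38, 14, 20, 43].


ȳ = 28.7143
SS_res = Σ(y-ŷ)² = 29
SS_tot = Σ(y-ȳ)² = 1135.43
R² = 1 - SS_res/SS_tot = 1 - 0.0255 = 0.9745

0.9745


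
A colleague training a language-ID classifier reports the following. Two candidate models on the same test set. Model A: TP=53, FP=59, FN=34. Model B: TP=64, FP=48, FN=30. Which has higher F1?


Model A: P=53/112=0.4732, R=53/87=0.6092, F1=2PR/(P+R)=2TP/(2TP+FP+FN)=106/199=0.5327
Model B: P=64/112=0.5714, R=64/94=0.6809, F1=2PR/(P+R)=2TP/(2TP+FP+FN)=128/206=0.6214
0.5327 < 0.6214 → Model B

Model B


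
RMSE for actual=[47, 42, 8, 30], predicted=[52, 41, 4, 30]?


MSE = 42/4 = 10.5
RMSE = √(42/4) = 3.2404

3.2404


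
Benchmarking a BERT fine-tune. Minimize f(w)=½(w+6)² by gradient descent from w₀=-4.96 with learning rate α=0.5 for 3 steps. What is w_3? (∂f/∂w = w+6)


step 1: grad = -4.96+6 = 1.04; w = -4.96 - 0.5·(1.04) = -5.48
step 2: grad = -5.48+6 = 0.52; w = -5.48 - 0.5·(0.52) = -5.74
step 3: grad = -5.74+6 = 0.26; w = -5.74 - 0.5·(0.26) = -5.87

-5.87


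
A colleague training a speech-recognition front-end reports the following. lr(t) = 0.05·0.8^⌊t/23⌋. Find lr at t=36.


n_drops = ⌊36/23⌋ = 1
lr = 0.05·0.8^1 = 0.05·0.8 = 0.04

0.04


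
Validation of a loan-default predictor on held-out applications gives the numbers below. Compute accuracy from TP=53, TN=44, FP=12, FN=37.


Accuracy = (TP+TN)/(TP+TN+FP+FN)
= (53+44)/(146)
= 97/146 = 66.44%

66.44%


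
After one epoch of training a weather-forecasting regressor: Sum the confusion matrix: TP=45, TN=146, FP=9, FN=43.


Total = TP + TN + FP + FN
= 45 + 146 + 9 + 43
= 243
(Predicted positive: 54, predicted negative: 189)

243


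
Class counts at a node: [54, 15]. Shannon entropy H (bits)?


Probabilities: [54/69, 15/69] ≈ [0.7826, 0.2174]
H = -((54/69)·log₂(54/69) + (15/69)·log₂(15/69))
  = 0.7554 bits

0.7554 bits


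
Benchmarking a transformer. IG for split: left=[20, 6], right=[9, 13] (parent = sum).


Parent = [29, 19], H_parent = 0.9685
H_left = 0.7793 (n=26), H_right = 0.976 (n=22)
H_children = (26/48)·0.7793 + (22/48)·0.976 = 0.8695
IG = 0.9685 - 0.8695 = 0.099

0.099


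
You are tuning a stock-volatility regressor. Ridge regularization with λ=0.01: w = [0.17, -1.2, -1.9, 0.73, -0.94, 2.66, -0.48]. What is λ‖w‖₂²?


‖w‖₂² = (0.17)² + (-1.2)² + (-1.9)² + (0.73)² + (-0.94)² + (2.66)² + (-0.48)²
     = 0.0289 + 1.44 + 3.61 + 0.5329 + 0.8836 + 7.0756 + 0.2304
     = 13.8014
λ·‖w‖₂² = 0.01·13.8014 = 0.138014

0.138014


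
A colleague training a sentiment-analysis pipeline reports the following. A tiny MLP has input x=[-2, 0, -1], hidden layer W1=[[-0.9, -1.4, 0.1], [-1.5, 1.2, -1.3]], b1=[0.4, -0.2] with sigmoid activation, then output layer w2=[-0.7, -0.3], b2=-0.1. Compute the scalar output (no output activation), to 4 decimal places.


z1[0] = (-0.9)·(-2) + (-1.4)·(0) + (0.1)·(-1) + 0.4 = 2.1
z1[1] = (-1.5)·(-2) + (1.2)·(0) + (-1.3)·(-1) - 0.2 = 4.1
h = sigmoid(z1) = [0.8909, 0.9837]
output = (-0.7)·(0.8909) + (-0.3)·(0.9837) - 0.1 = -1.0187

-1.0187


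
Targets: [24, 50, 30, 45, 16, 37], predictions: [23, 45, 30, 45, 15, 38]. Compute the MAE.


Absolute errors: |24-23|=1, |50-45|=5, |30-30|=0, |45-45|=0, |16-15|=1, |37-38|=1
Sum = 8
MAE = 8/6 = 4/3

4/3


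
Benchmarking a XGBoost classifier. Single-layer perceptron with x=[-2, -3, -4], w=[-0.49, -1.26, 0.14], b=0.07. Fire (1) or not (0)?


z = (-2)·(-0.49) + (-3)·(-1.26) + (-4)·(0.14) + 0.07
  = 4.27
step(z) = 1 (z≥0)

1


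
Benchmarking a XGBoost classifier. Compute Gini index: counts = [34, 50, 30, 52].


Probabilities: [34/166, 50/166, 30/166, 52/166] ≈ [0.2048, 0.3012, 0.1807, 0.3133]
Σpᵢ² = (1156 + 2500 + 900 + 2704)/166² = 7260/27556
Gini = 1 - Σpᵢ² = 1 - 7260/27556 = 0.7365

0.7365


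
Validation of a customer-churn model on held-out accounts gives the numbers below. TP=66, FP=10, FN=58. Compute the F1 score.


Precision = 66/76 = 0.8684
Recall = 66/124 = 0.5323
F1 = 2·P·R/(P+R) = 2·TP/(2·TP+FP+FN) = 132/(132+10+58) = 132/200 = 0.66

0.66


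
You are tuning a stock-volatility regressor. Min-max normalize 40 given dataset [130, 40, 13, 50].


min=13, max=130
(40-13)/(130-13) = 27/117 = 0.2308

0.2308


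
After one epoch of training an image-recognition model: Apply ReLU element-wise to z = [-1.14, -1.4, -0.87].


ReLU(-1.14) = max(0, -1.14) = 0.0
ReLU(-1.4) = max(0, -1.4) = 0.0
ReLU(-0.87) = max(0, -0.87) = 0.0
result = [0.0, 0.0, 0.0]

[0.0, 0.0, 0.0]


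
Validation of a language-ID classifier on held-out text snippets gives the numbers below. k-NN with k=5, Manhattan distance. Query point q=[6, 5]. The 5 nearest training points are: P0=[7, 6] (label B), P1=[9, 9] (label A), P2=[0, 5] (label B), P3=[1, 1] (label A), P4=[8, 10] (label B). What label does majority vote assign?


d(q,P0) = 2  (label B)
d(q,P1) = 7  (label A)
d(q,P2) = 6  (label B)
d(q,P3) = 9  (label A)
d(q,P4) = 7  (label B)
Votes: A=2, B=3
Majority → B

B


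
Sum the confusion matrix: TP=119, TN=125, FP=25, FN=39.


Total = TP + TN + FP + FN
= 119 + 125 + 25 + 39
= 308
(Predicted positive: 144, predicted negative: 164)

308


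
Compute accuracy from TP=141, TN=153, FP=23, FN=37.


Accuracy = (TP+TN)/(TP+TN+FP+FN)
= (141+153)/(354)
= 294/354 = 83.05%

83.05%


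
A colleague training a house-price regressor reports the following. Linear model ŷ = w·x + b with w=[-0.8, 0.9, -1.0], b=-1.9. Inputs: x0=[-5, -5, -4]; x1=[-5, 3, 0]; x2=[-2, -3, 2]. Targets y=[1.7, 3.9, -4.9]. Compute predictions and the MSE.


ŷ0 = (-0.8)·(-5) + (0.9)·(-5) + (-1.0)·(-4) - 1.9 = 1.6
ŷ1 = (-0.8)·(-5) + (0.9)·(3) + (-1.0)·(0) - 1.9 = 4.8
ŷ2 = (-0.8)·(-2) + (0.9)·(-3) + (-1.0)·(2) - 1.9 = -5.0
errors² = [0.01, 0.81, 0.01]
MSE = 0.8300/3 = 0.2767

0.2767


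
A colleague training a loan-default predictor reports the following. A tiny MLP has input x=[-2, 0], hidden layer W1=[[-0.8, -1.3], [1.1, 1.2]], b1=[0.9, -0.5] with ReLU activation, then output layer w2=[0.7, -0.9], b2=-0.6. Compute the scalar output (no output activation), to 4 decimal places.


z1[0] = (-0.8)·(-2) + (-1.3)·(0) + 0.9 = 2.5
z1[1] = (1.1)·(-2) + (1.2)·(0) - 0.5 = -2.7
h = ReLU(z1) = [2.5, 0.0]
output = (0.7)·(2.5) + (-0.9)·(0.0) - 0.6 = 1.15

1.15


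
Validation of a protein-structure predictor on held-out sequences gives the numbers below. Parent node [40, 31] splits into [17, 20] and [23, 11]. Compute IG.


Parent = [40, 31], H_parent = 0.9884
H_left = 0.9953 (n=37), H_right = 0.9082 (n=34)
H_children = (37/71)·0.9953 + (34/71)·0.9082 = 0.9536
IG = 0.9884 - 0.9536 = 0.0348

0.0348


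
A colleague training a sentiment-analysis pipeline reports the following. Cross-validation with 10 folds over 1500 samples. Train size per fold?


Fold size = 1500/10 = 150
Training per fold = 1500 - 150 = 1350

1350


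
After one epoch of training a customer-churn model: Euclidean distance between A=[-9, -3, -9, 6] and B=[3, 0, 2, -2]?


d = √((-9-3)² + (-3-0)² + (-9-2)² + (6+ 2)²)
  = √(144 + 9 + 121 + 64)
  = √338 = 18.3848

18.3848


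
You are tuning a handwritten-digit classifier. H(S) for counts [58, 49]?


Probabilities: [58/107, 49/107] ≈ [0.5421, 0.4579]
H = -((58/107)·log₂(58/107) + (49/107)·log₂(49/107))
  = 0.9949 bits

0.9949 bits


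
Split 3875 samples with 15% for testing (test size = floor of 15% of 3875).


Test = ⌊3875·15/100⌋ = 581
Train = 3875 - 581 = 3294

Train: 3294, Test: 581


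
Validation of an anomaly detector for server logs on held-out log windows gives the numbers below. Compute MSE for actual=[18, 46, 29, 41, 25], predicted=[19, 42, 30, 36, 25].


Squared errors: (18-19)²=1, (46-42)²=16, (29-30)²=1, (41-36)²=25, (25-25)²=0
Sum = 43
MSE = 43/5 = 43/5

43/5


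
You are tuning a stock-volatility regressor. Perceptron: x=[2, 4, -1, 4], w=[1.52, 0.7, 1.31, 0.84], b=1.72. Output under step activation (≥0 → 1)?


z = (2)·(1.52) + (4)·(0.7) + (-1)·(1.31) + (4)·(0.84) + 1.72
  = 9.61
step(z) = 1 (z≥0)

1


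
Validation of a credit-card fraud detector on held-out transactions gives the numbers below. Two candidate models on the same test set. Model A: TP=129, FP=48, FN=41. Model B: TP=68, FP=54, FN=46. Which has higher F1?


Model A: P=129/177=0.7288, R=129/170=0.7588, F1=2PR/(P+R)=2TP/(2TP+FP+FN)=258/347=0.7435
Model B: P=68/122=0.5574, R=68/114=0.5965, F1=2PR/(P+R)=2TP/(2TP+FP+FN)=136/236=0.5763
0.7435 > 0.5763 → Model A

Model A


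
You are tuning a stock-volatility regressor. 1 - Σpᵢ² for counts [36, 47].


Probabilities: [36/83, 47/83] ≈ [0.4337, 0.5663]
Σpᵢ² = (1296 + 2209)/83² = 3505/6889
Gini = 1 - Σpᵢ² = 1 - 3505/6889 = 0.4912

0.4912


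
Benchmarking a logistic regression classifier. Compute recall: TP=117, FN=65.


Recall = TP/(TP+FN)
= 117/(117+65)
= 117/182 = 64.29%

64.29%


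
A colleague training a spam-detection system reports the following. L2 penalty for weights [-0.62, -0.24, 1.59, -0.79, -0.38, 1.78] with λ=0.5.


‖w‖₂² = (-0.62)² + (-0.24)² + (1.59)² + (-0.79)² + (-0.38)² + (1.78)²
     = 0.3844 + 0.0576 + 2.5281 + 0.6241 + 0.1444 + 3.1684
     = 6.907
λ·‖w‖₂² = 0.5·6.907 = 3.4535

3.4535


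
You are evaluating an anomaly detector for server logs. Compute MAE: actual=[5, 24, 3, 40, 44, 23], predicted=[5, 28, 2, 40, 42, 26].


Absolute errors: |5-5|=0, |24-28|=4, |3-2|=1, |40-40|=0, |44-42|=2, |23-26|=3
Sum = 10
MAE = 10/6 = 5/3

5/3


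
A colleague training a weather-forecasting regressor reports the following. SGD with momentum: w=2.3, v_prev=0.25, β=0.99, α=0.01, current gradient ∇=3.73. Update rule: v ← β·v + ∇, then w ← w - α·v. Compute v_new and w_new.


v_new = 0.99·0.25 + 3.73 = 0.2475 + 3.73 = 3.9775
w_new = 2.3 - 0.01·3.9775 = 2.3 - 0.039775 = 2.260225

v_new=3.9775, w_new=2.260225


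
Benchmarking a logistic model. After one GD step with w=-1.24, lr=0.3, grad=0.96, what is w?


w_new = w - α·∇
= -1.24 - 0.3·0.96
= -1.24 - 0.288
= -1.528

-1.528


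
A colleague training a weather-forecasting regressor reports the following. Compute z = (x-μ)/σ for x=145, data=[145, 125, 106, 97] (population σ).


μ = 118.25, σ = 18.4577
z = (145 - 118.25)/18.4577 = 1.4493

1.4493


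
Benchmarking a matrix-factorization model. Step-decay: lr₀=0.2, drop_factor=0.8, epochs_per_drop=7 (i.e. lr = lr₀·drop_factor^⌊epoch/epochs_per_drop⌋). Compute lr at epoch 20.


n_drops = ⌊20/7⌋ = 2
lr = 0.2·0.8^2 = 0.2·0.64 = 0.128

0.128


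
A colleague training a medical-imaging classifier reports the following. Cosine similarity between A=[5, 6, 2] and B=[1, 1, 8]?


A·B = 5·1 + 6·1 + 2·8 = 27
‖A‖ = √65 = 8.0623, ‖B‖ = √66 = 8.124
cos = 27/(√65·√66) = 27/√4290 = 0.4122

0.4122


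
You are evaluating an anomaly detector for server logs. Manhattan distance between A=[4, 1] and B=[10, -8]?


d = |4-10| + |1+ 8|
  = 6 + 9
  = 15

15


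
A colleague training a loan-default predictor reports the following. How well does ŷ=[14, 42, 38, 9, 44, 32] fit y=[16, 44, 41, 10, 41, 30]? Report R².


ȳ = 30.3333
SS_res = Σ(y-ŷ)² = 31
SS_tot = Σ(y-ȳ)² = 1033.33
R² = 1 - SS_res/SS_tot = 1 - 0.03 = 0.97

0.97


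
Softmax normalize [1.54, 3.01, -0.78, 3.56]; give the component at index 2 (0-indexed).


Exponentials: e^1.54=4.6646, e^3.01=20.2874, e^-0.78=0.4584, e^3.56=35.1632
Sum = 60.5736
Softmax = [0.077, 0.3349, 0.0076, 0.5805]
p[2] = 0.4584/60.5736 = 0.0076

0.0076


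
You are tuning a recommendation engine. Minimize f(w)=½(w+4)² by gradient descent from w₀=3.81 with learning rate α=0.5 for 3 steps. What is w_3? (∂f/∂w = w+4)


step 1: grad = 3.81+4 = 7.81; w = 3.81 - 0.5·(7.81) = -0.095
step 2: grad = -0.095+4 = 3.905; w = -0.095 - 0.5·(3.905) = -2.0475
step 3: grad = -2.0475+4 = 1.9525; w = -2.0475 - 0.5·(1.9525) = -3.02375

-3.02375


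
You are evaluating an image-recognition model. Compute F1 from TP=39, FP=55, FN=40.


Precision = 39/94 = 0.4149
Recall = 39/79 = 0.4937
F1 = 2·P·R/(P+R) = 2·TP/(2·TP+FP+FN) = 78/(78+55+40) = 78/173 = 0.4509

0.4509
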